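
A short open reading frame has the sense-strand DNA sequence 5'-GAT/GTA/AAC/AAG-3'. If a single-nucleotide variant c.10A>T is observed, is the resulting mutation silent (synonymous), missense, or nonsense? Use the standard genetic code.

Position 10 falls in codon 4: AAG → Lys.
After the substitution the codon is TAG → Stop.
The new codon is a stop codon, so this is a nonsense mutation.

nonsense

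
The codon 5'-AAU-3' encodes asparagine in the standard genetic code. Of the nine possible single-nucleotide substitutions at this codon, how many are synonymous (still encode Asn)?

Position 1: none → 0 synonymous.
Position 2: none → 0 synonymous.
Position 3: AAC → 1 synonymous.
Total: 0 + 0 + 1 = 1.

1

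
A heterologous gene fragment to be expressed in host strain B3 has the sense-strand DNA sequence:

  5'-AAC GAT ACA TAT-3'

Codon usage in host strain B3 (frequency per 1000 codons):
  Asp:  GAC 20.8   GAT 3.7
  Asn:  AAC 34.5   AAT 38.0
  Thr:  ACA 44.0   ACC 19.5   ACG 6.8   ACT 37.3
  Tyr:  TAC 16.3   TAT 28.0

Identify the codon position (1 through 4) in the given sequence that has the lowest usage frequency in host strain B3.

Codon 1 AAC (Asn): 34.5 per 1000.
Codon 2 GAT (Asp): 3.7 per 1000.
Codon 3 ACA (Thr): 44.0 per 1000.
Codon 4 TAT (Tyr): 28.0 per 1000.
Lowest frequency is 3.7 at codon 2.

2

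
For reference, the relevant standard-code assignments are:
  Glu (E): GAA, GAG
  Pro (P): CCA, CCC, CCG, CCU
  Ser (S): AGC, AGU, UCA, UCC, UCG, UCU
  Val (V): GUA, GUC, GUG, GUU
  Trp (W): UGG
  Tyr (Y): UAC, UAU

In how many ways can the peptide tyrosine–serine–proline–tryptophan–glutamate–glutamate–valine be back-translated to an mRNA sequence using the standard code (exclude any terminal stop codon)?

Tyr: 2 codons.
Ser: 6 codons.
Pro: 4 codons.
Trp: 1 codon.
Glu: 2 codons.
Glu: 2 codons.
Val: 4 codons.
2 × 6 × 4 × 1 × 2 × 2 × 4 = 768.

768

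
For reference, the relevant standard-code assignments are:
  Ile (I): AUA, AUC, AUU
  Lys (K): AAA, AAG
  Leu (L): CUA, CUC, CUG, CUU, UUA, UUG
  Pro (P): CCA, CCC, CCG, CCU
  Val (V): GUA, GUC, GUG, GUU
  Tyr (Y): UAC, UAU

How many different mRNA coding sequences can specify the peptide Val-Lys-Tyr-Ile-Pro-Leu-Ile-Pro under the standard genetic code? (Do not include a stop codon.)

Val: 4 codons.
Lys: 2 codons.
Tyr: 2 codons.
Ile: 3 codons.
Pro: 4 codons.
Leu: 6 codons.
Ile: 3 codons.
Pro: 4 codons.
4 × 2 × 2 × 3 × 4 × 6 × 3 × 4 = 13824.

13824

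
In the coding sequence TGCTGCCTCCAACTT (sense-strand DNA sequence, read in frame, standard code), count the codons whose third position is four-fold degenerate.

Codon 1 TGC (Cys): third position 2-fold.
Codon 2 TGC (Cys): third position 2-fold.
Codon 3 CTC (Leu): third position 4-fold.
Codon 4 CAA (Gln): third position 2-fold.
Codon 5 CTT (Leu): third position 4-fold.
Four-fold degenerate third positions: 2.

2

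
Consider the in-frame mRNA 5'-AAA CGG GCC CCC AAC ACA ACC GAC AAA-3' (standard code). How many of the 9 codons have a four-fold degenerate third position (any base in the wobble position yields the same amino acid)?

Codon 1 AAA (Lys): third position 2-fold.
Codon 2 CGG (Arg): third position 4-fold.
Codon 3 GCC (Ala): third position 4-fold.
Codon 4 CCC (Pro): third position 4-fold.
Codon 5 AAC (Asn): third position 2-fold.
Codon 6 ACA (Thr): third position 4-fold.
Codon 7 ACC (Thr): third position 4-fold.
Codon 8 GAC (Asp): third position 2-fold.
Codon 9 AAA (Lys): third position 2-fold.
Four-fold degenerate third positions: 5.

5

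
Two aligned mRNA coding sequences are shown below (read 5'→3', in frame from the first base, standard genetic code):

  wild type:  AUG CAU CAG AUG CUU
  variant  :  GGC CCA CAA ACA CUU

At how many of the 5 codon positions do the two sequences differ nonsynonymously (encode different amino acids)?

Codon 1: AUG Met / GGC Gly — nonsynonymous.
Codon 2: CAU His / CCA Pro — nonsynonymous.
Codon 3: CAG Gln / CAA Gln — synonymous.
Codon 4: AUG Met / ACA Thr — nonsynonymous.
Codon 5: CUU Leu / CUU Leu — identical.
Nonsynonymous differences: 3.

3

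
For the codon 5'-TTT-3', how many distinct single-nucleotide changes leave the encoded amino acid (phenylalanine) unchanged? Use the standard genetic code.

1

Position 1: none → 0 synonymous.
Position 2: none → 0 synonymous.
Position 3: TTC → 1 synonymous.
Total: 0 + 0 + 1 = 1.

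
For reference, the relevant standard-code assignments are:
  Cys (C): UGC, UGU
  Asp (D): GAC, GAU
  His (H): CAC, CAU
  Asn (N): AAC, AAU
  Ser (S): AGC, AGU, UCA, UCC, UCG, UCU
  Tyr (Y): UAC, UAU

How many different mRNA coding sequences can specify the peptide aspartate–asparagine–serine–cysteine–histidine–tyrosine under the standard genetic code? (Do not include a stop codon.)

192

Asp: 2 codons.
Asn: 2 codons.
Ser: 6 codons.
Cys: 2 codons.
His: 2 codons.
Tyr: 2 codons.
2 × 2 × 6 × 2 × 2 × 2 = 192.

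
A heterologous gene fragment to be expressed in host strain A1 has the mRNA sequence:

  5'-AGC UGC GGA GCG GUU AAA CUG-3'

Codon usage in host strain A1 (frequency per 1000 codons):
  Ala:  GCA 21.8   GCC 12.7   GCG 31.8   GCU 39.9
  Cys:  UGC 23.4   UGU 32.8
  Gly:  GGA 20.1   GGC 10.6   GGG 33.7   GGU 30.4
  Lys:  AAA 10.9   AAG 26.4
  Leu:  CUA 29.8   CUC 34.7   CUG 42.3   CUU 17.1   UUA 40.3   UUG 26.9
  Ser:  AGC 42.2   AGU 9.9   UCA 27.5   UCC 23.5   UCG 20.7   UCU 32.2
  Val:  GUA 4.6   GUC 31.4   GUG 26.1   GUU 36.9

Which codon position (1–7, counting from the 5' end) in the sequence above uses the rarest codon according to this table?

Codon 1 AGC (Ser): 42.2 per 1000.
Codon 2 UGC (Cys): 23.4 per 1000.
Codon 3 GGA (Gly): 20.1 per 1000.
Codon 4 GCG (Ala): 31.8 per 1000.
Codon 5 GUU (Val): 36.9 per 1000.
Codon 6 AAA (Lys): 10.9 per 1000.
Codon 7 CUG (Leu): 42.3 per 1000.
Lowest frequency is 10.9 at codon 6.

6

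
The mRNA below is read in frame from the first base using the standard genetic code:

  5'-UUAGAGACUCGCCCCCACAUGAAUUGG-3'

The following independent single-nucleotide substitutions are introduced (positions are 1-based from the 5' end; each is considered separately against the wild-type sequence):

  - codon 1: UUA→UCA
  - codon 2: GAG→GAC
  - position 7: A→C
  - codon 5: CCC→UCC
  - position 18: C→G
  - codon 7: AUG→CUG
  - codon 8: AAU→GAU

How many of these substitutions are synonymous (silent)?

0

Codon 1: UUA (Leu) → UCA (Ser) — missense.
Codon 2: GAG (Glu) → GAC (Asp) — missense.
Codon 3: ACU (Thr) → CCU (Pro) — missense.
Codon 5: CCC (Pro) → UCC (Ser) — missense.
Codon 6: CAC (His) → CAG (Gln) — missense.
Codon 7: AUG (Met) → CUG (Leu) — missense.
Codon 8: AAU (Asn) → GAU (Asp) — missense.
Synonymous: 0 of 7.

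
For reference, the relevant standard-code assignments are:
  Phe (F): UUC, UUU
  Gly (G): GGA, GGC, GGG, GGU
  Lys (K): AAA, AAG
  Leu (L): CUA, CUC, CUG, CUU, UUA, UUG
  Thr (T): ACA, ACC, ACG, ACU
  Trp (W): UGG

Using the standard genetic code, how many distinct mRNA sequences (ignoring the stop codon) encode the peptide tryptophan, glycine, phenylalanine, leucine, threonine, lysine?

Trp: 1 codon.
Gly: 4 codons.
Phe: 2 codons.
Leu: 6 codons.
Thr: 4 codons.
Lys: 2 codons.
1 × 4 × 2 × 6 × 4 × 2 = 384.

384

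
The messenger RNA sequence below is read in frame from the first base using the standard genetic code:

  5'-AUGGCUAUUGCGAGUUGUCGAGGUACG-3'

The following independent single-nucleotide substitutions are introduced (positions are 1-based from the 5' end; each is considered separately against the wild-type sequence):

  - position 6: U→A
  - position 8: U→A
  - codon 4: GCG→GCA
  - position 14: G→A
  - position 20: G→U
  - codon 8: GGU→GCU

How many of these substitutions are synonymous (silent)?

2

Codon 2: GCU (Ala) → GCA (Ala) — synonymous.
Codon 3: AUU (Ile) → AAU (Asn) — missense.
Codon 4: GCG (Ala) → GCA (Ala) — synonymous.
Codon 5: AGU (Ser) → AAU (Asn) — missense.
Codon 7: CGA (Arg) → CUA (Leu) — missense.
Codon 8: GGU (Gly) → GCU (Ala) — missense.
Synonymous: 2 of 6.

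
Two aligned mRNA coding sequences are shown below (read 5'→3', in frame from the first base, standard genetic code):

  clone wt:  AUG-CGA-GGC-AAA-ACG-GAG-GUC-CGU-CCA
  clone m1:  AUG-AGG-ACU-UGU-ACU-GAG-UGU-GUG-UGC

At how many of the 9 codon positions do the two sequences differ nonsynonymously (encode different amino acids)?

Codon 1: AUG Met / AUG Met — identical.
Codon 2: CGA Arg / AGG Arg — synonymous.
Codon 3: GGC Gly / ACU Thr — nonsynonymous.
Codon 4: AAA Lys / UGU Cys — nonsynonymous.
Codon 5: ACG Thr / ACU Thr — synonymous.
Codon 6: GAG Glu / GAG Glu — identical.
Codon 7: GUC Val / UGU Cys — nonsynonymous.
Codon 8: CGU Arg / GUG Val — nonsynonymous.
Codon 9: CCA Pro / UGC Cys — nonsynonymous.
Nonsynonymous differences: 5.

5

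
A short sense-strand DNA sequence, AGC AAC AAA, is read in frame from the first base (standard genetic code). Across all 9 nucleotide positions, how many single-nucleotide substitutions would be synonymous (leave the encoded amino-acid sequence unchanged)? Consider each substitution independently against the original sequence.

Codon 1 (AGC, Ser): 1 synonymous substitution.
Codon 2 (AAC, Asn): 1 synonymous substitution.
Codon 3 (AAA, Lys): 1 synonymous substitution.
Total: 1 + 1 + 1 = 3.

3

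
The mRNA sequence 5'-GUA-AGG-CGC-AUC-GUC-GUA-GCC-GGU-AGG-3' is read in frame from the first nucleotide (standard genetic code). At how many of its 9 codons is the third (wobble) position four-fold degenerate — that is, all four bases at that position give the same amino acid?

Codon 1 GUA (Val): third position 4-fold.
Codon 2 AGG (Arg): third position 2-fold.
Codon 3 CGC (Arg): third position 4-fold.
Codon 4 AUC (Ile): third position 3-fold.
Codon 5 GUC (Val): third position 4-fold.
Codon 6 GUA (Val): third position 4-fold.
Codon 7 GCC (Ala): third position 4-fold.
Codon 8 GGU (Gly): third position 4-fold.
Codon 9 AGG (Arg): third position 2-fold.
Four-fold degenerate third positions: 6.

6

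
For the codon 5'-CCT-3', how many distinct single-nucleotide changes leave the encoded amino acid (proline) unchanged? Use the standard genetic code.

Position 1: none → 0 synonymous.
Position 2: none → 0 synonymous.
Position 3: CCC, CCA, CCG → 3 synonymous.
Total: 0 + 0 + 3 = 3.

3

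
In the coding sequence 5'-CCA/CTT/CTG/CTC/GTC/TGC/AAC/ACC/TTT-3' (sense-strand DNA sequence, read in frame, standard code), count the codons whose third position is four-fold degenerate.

Codon 1 CCA (Pro): third position 4-fold.
Codon 2 CTT (Leu): third position 4-fold.
Codon 3 CTG (Leu): third position 4-fold.
Codon 4 CTC (Leu): third position 4-fold.
Codon 5 GTC (Val): third position 4-fold.
Codon 6 TGC (Cys): third position 2-fold.
Codon 7 AAC (Asn): third position 2-fold.
Codon 8 ACC (Thr): third position 4-fold.
Codon 9 TTT (Phe): third position 2-fold.
Four-fold degenerate third positions: 6.

6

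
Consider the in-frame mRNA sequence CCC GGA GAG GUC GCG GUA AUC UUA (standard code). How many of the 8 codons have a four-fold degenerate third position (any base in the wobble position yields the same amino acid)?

5

Codon 1 CCC (Pro): third position 4-fold.
Codon 2 GGA (Gly): third position 4-fold.
Codon 3 GAG (Glu): third position 2-fold.
Codon 4 GUC (Val): third position 4-fold.
Codon 5 GCG (Ala): third position 4-fold.
Codon 6 GUA (Val): third position 4-fold.
Codon 7 AUC (Ile): third position 3-fold.
Codon 8 UUA (Leu): third position 2-fold.
Four-fold degenerate third positions: 5.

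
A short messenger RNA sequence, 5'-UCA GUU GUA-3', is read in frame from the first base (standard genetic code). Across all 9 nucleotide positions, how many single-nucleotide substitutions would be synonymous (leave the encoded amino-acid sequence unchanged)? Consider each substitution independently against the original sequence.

9

Codon 1 (UCA, Ser): 3 synonymous substitutions.
Codon 2 (GUU, Val): 3 synonymous substitutions.
Codon 3 (GUA, Val): 3 synonymous substitutions.
Total: 3 + 3 + 3 = 9.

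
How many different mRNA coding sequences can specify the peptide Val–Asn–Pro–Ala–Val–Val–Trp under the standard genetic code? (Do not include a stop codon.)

Val: 4 codons.
Asn: 2 codons.
Pro: 4 codons.
Ala: 4 codons.
Val: 4 codons.
Val: 4 codons.
Trp: 1 codon.
4 × 2 × 4 × 4 × 4 × 4 × 1 = 2048.

2048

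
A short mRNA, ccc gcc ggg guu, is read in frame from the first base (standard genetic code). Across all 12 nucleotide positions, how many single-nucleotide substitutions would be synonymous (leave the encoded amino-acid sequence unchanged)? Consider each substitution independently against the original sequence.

Codon 1 (CCC, Pro): 3 synonymous substitutions.
Codon 2 (GCC, Ala): 3 synonymous substitutions.
Codon 3 (GGG, Gly): 3 synonymous substitutions.
Codon 4 (GUU, Val): 3 synonymous substitutions.
Total: 3 + 3 + 3 + 3 = 12.

12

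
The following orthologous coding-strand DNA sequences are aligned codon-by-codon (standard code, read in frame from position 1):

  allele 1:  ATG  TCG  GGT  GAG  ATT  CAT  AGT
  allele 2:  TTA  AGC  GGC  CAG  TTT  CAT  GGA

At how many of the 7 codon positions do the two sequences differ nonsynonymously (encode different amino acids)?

4

Codon 1: ATG Met / TTA Leu — nonsynonymous.
Codon 2: TCG Ser / AGC Ser — synonymous.
Codon 3: GGT Gly / GGC Gly — synonymous.
Codon 4: GAG Glu / CAG Gln — nonsynonymous.
Codon 5: ATT Ile / TTT Phe — nonsynonymous.
Codon 6: CAT His / CAT His — identical.
Codon 7: AGT Ser / GGA Gly — nonsynonymous.
Nonsynonymous differences: 4.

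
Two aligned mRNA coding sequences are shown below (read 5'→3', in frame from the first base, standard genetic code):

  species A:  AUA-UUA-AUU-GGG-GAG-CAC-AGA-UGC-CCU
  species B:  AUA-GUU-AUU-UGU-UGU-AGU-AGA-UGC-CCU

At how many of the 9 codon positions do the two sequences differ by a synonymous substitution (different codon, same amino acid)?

0

Codon 1: AUA Ile / AUA Ile — identical.
Codon 2: UUA Leu / GUU Val — nonsynonymous.
Codon 3: AUU Ile / AUU Ile — identical.
Codon 4: GGG Gly / UGU Cys — nonsynonymous.
Codon 5: GAG Glu / UGU Cys — nonsynonymous.
Codon 6: CAC His / AGU Ser — nonsynonymous.
Codon 7: AGA Arg / AGA Arg — identical.
Codon 8: UGC Cys / UGC Cys — identical.
Codon 9: CCU Pro / CCU Pro — identical.
Synonymous differences: 0.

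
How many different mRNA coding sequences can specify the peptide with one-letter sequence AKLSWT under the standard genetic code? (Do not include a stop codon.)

Ala: 4 codons.
Lys: 2 codons.
Leu: 6 codons.
Ser: 6 codons.
Trp: 1 codon.
Thr: 4 codons.
4 × 2 × 6 × 6 × 1 × 4 = 1152.

1152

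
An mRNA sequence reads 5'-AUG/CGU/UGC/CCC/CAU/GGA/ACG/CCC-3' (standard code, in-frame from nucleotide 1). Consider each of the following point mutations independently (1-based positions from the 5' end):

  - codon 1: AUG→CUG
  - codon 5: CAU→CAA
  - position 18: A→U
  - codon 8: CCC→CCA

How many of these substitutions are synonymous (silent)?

Codon 1: AUG (Met) → CUG (Leu) — missense.
Codon 5: CAU (His) → CAA (Gln) — missense.
Codon 6: GGA (Gly) → GGU (Gly) — synonymous.
Codon 8: CCC (Pro) → CCA (Pro) — synonymous.
Synonymous: 2 of 4.

2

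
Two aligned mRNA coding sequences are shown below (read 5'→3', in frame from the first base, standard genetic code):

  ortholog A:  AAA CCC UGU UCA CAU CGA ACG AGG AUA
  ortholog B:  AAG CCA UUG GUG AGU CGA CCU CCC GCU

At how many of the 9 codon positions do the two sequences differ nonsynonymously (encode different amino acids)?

6

Codon 1: AAA Lys / AAG Lys — synonymous.
Codon 2: CCC Pro / CCA Pro — synonymous.
Codon 3: UGU Cys / UUG Leu — nonsynonymous.
Codon 4: UCA Ser / GUG Val — nonsynonymous.
Codon 5: CAU His / AGU Ser — nonsynonymous.
Codon 6: CGA Arg / CGA Arg — identical.
Codon 7: ACG Thr / CCU Pro — nonsynonymous.
Codon 8: AGG Arg / CCC Pro — nonsynonymous.
Codon 9: AUA Ile / GCU Ala — nonsynonymous.
Nonsynonymous differences: 6.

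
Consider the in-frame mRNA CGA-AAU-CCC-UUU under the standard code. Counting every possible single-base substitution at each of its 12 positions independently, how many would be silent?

9

Codon 1 (CGA, Arg): 4 synonymous substitutions.
Codon 2 (AAU, Asn): 1 synonymous substitution.
Codon 3 (CCC, Pro): 3 synonymous substitutions.
Codon 4 (UUU, Phe): 1 synonymous substitution.
Total: 4 + 1 + 3 + 1 = 9.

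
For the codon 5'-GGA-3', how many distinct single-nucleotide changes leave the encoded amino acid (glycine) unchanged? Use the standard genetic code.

Position 1: none → 0 synonymous.
Position 2: none → 0 synonymous.
Position 3: GGU, GGC, GGG → 3 synonymous.
Total: 0 + 0 + 3 = 3.

3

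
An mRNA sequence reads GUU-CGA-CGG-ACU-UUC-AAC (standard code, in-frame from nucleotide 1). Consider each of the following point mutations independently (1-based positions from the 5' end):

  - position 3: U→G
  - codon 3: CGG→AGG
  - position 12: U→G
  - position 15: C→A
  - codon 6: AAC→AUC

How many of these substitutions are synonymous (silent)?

Codon 1: GUU (Val) → GUG (Val) — synonymous.
Codon 3: CGG (Arg) → AGG (Arg) — synonymous.
Codon 4: ACU (Thr) → ACG (Thr) — synonymous.
Codon 5: UUC (Phe) → UUA (Leu) — missense.
Codon 6: AAC (Asn) → AUC (Ile) — missense.
Synonymous: 3 of 5.

3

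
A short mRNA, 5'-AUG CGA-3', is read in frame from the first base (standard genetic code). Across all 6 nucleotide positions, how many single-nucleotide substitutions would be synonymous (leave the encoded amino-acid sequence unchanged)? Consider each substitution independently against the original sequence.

Codon 1 (AUG, Met): 0 synonymous substitutions.
Codon 2 (CGA, Arg): 4 synonymous substitutions.
Total: 0 + 4 = 4.

4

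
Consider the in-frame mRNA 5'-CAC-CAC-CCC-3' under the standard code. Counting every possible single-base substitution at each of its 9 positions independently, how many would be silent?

5

Codon 1 (CAC, His): 1 synonymous substitution.
Codon 2 (CAC, His): 1 synonymous substitution.
Codon 3 (CCC, Pro): 3 synonymous substitutions.
Total: 1 + 1 + 3 = 5.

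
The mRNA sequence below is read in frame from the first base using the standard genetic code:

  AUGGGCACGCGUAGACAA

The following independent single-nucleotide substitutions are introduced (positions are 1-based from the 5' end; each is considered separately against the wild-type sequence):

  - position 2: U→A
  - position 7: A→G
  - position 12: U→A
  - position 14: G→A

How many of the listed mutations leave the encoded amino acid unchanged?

Codon 1: AUG (Met) → AAG (Lys) — missense.
Codon 3: ACG (Thr) → GCG (Ala) — missense.
Codon 4: CGU (Arg) → CGA (Arg) — synonymous.
Codon 5: AGA (Arg) → AAA (Lys) — missense.
Synonymous: 1 of 4.

1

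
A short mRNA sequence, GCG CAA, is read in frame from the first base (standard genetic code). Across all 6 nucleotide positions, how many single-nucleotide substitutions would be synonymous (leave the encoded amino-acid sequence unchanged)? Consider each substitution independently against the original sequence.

Codon 1 (GCG, Ala): 3 synonymous substitutions.
Codon 2 (CAA, Gln): 1 synonymous substitution.
Total: 3 + 1 = 4.

4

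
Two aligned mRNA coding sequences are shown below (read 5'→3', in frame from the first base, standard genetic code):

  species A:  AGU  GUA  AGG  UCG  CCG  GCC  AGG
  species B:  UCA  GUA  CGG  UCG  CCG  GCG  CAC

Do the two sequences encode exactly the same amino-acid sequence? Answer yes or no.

Codon 1: AGU Ser / UCA Ser — synonymous.
Codon 2: GUA Val / GUA Val — identical.
Codon 3: AGG Arg / CGG Arg — synonymous.
Codon 4: UCG Ser / UCG Ser — identical.
Codon 5: CCG Pro / CCG Pro — identical.
Codon 6: GCC Ala / GCG Ala — synonymous.
Codon 7: AGG Arg / CAC His — nonsynonymous.
Nonsynonymous differences: 1 → different protein.

no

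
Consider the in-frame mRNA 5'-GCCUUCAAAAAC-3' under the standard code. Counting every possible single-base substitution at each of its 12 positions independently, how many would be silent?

Codon 1 (GCC, Ala): 3 synonymous substitutions.
Codon 2 (UUC, Phe): 1 synonymous substitution.
Codon 3 (AAA, Lys): 1 synonymous substitution.
Codon 4 (AAC, Asn): 1 synonymous substitution.
Total: 3 + 1 + 1 + 1 = 6.

6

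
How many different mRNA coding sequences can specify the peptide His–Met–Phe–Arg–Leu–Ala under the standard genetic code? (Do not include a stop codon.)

576

His: 2 codons.
Met: 1 codon.
Phe: 2 codons.
Arg: 6 codons.
Leu: 6 codons.
Ala: 4 codons.
2 × 1 × 2 × 6 × 6 × 4 = 576.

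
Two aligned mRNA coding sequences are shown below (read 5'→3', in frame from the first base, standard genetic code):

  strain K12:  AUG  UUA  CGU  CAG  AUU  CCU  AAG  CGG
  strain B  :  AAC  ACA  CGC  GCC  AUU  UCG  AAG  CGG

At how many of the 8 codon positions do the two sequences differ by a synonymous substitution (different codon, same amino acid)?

Codon 1: AUG Met / AAC Asn — nonsynonymous.
Codon 2: UUA Leu / ACA Thr — nonsynonymous.
Codon 3: CGU Arg / CGC Arg — synonymous.
Codon 4: CAG Gln / GCC Ala — nonsynonymous.
Codon 5: AUU Ile / AUU Ile — identical.
Codon 6: CCU Pro / UCG Ser — nonsynonymous.
Codon 7: AAG Lys / AAG Lys — identical.
Codon 8: CGG Arg / CGG Arg — identical.
Synonymous differences: 1.

1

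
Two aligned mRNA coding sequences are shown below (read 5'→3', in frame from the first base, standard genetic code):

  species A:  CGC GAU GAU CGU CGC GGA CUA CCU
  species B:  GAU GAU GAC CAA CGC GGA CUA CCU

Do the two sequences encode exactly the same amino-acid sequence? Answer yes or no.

Codon 1: CGC Arg / GAU Asp — nonsynonymous.
Codon 2: GAU Asp / GAU Asp — identical.
Codon 3: GAU Asp / GAC Asp — synonymous.
Codon 4: CGU Arg / CAA Gln — nonsynonymous.
Codon 5: CGC Arg / CGC Arg — identical.
Codon 6: GGA Gly / GGA Gly — identical.
Codon 7: CUA Leu / CUA Leu — identical.
Codon 8: CCU Pro / CCU Pro — identical.
Nonsynonymous differences: 2 → different protein.

no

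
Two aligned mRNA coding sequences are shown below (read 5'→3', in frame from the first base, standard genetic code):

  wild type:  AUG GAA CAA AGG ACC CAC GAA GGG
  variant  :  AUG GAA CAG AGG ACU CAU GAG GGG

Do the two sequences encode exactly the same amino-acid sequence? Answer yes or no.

Codon 1: AUG Met / AUG Met — identical.
Codon 2: GAA Glu / GAA Glu — identical.
Codon 3: CAA Gln / CAG Gln — synonymous.
Codon 4: AGG Arg / AGG Arg — identical.
Codon 5: ACC Thr / ACU Thr — synonymous.
Codon 6: CAC His / CAU His — synonymous.
Codon 7: GAA Glu / GAG Glu — synonymous.
Codon 8: GGG Gly / GGG Gly — identical.
Nonsynonymous differences: 0 → same protein.

yes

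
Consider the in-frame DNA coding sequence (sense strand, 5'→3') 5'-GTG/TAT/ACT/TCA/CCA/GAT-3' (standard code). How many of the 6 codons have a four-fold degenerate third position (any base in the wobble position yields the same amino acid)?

Codon 1 GTG (Val): third position 4-fold.
Codon 2 TAT (Tyr): third position 2-fold.
Codon 3 ACT (Thr): third position 4-fold.
Codon 4 TCA (Ser): third position 4-fold.
Codon 5 CCA (Pro): third position 4-fold.
Codon 6 GAT (Asp): third position 2-fold.
Four-fold degenerate third positions: 4.

4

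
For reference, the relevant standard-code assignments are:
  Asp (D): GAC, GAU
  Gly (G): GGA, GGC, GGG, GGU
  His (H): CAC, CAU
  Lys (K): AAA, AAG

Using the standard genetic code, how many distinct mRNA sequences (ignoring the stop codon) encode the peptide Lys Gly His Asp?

Lys: 2 codons.
Gly: 4 codons.
His: 2 codons.
Asp: 2 codons.
2 × 4 × 2 × 2 = 32.

32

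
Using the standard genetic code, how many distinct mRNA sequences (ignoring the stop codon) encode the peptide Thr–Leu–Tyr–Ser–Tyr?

Thr: 4 codons.
Leu: 6 codons.
Tyr: 2 codons.
Ser: 6 codons.
Tyr: 2 codons.
4 × 6 × 2 × 6 × 2 = 576.

576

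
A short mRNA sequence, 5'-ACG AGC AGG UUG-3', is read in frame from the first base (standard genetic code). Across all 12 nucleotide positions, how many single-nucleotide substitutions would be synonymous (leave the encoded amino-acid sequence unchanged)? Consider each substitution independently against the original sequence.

8

Codon 1 (ACG, Thr): 3 synonymous substitutions.
Codon 2 (AGC, Ser): 1 synonymous substitution.
Codon 3 (AGG, Arg): 2 synonymous substitutions.
Codon 4 (UUG, Leu): 2 synonymous substitutions.
Total: 3 + 1 + 2 + 2 = 8.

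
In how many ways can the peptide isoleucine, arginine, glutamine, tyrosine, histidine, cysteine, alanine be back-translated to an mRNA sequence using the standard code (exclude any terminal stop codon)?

1152

Ile: 3 codons.
Arg: 6 codons.
Gln: 2 codons.
Tyr: 2 codons.
His: 2 codons.
Cys: 2 codons.
Ala: 4 codons.
3 × 6 × 2 × 2 × 2 × 2 × 4 = 1152.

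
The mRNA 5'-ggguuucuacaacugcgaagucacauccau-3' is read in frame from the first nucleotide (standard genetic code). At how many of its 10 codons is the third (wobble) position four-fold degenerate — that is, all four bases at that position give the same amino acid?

4

Codon 1 GGG (Gly): third position 4-fold.
Codon 2 UUU (Phe): third position 2-fold.
Codon 3 CUA (Leu): third position 4-fold.
Codon 4 CAA (Gln): third position 2-fold.
Codon 5 CUG (Leu): third position 4-fold.
Codon 6 CGA (Arg): third position 4-fold.
Codon 7 AGU (Ser): third position 2-fold.
Codon 8 CAC (His): third position 2-fold.
Codon 9 AUC (Ile): third position 3-fold.
Codon 10 CAU (His): third position 2-fold.
Four-fold degenerate third positions: 4.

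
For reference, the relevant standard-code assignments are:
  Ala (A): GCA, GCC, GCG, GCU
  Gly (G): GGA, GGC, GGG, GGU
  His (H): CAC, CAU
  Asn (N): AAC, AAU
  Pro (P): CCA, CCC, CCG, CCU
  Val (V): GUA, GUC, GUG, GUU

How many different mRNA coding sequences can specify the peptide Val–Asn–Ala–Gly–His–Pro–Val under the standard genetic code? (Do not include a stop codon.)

Val: 4 codons.
Asn: 2 codons.
Ala: 4 codons.
Gly: 4 codons.
His: 2 codons.
Pro: 4 codons.
Val: 4 codons.
4 × 2 × 4 × 4 × 2 × 4 × 4 = 4096.

4096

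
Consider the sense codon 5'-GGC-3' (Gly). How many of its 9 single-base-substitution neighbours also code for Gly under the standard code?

Position 1: none → 0 synonymous.
Position 2: none → 0 synonymous.
Position 3: GGU, GGA, GGG → 3 synonymous.
Total: 0 + 0 + 3 = 3.

3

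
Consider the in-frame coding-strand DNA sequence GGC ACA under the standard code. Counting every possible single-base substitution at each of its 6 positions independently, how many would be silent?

Codon 1 (GGC, Gly): 3 synonymous substitutions.
Codon 2 (ACA, Thr): 3 synonymous substitutions.
Total: 3 + 3 = 6.

6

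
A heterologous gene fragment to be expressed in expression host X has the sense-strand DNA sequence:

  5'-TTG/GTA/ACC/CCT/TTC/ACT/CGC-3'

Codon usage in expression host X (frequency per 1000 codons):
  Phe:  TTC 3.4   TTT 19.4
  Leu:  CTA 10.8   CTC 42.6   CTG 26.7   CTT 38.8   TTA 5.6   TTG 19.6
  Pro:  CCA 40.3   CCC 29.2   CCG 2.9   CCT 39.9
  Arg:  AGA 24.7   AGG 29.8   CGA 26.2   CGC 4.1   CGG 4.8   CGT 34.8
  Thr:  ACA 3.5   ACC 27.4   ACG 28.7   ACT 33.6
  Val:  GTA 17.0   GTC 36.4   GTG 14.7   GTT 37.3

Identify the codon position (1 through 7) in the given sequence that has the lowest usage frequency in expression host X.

Codon 1 TTG (Leu): 19.6 per 1000.
Codon 2 GTA (Val): 17.0 per 1000.
Codon 3 ACC (Thr): 27.4 per 1000.
Codon 4 CCT (Pro): 39.9 per 1000.
Codon 5 TTC (Phe): 3.4 per 1000.
Codon 6 ACT (Thr): 33.6 per 1000.
Codon 7 CGC (Arg): 4.1 per 1000.
Lowest frequency is 3.4 at codon 5.

5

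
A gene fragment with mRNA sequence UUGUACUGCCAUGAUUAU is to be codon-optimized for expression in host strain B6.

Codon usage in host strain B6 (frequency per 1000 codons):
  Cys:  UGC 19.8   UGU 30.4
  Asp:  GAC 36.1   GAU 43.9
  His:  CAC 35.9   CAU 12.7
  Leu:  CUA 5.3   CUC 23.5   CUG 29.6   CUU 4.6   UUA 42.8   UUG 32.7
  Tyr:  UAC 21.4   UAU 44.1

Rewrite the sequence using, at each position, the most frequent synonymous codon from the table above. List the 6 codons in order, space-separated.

Codon 1 (Leu): best is UUA at 42.8.
Codon 2 (Tyr): best is UAU at 44.1.
Codon 3 (Cys): best is UGU at 30.4.
Codon 4 (His): best is CAC at 35.9.
Codon 5 (Asp): best is GAU at 43.9.
Codon 6 (Tyr): best is UAU at 44.1.

UUA UAU UGU CAC GAU UAU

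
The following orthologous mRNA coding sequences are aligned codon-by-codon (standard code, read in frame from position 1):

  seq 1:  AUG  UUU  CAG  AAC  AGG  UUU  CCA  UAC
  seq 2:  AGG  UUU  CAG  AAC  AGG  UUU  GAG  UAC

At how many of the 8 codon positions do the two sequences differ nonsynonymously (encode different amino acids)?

2

Codon 1: AUG Met / AGG Arg — nonsynonymous.
Codon 2: UUU Phe / UUU Phe — identical.
Codon 3: CAG Gln / CAG Gln — identical.
Codon 4: AAC Asn / AAC Asn — identical.
Codon 5: AGG Arg / AGG Arg — identical.
Codon 6: UUU Phe / UUU Phe — identical.
Codon 7: CCA Pro / GAG Glu — nonsynonymous.
Codon 8: UAC Tyr / UAC Tyr — identical.
Nonsynonymous differences: 2.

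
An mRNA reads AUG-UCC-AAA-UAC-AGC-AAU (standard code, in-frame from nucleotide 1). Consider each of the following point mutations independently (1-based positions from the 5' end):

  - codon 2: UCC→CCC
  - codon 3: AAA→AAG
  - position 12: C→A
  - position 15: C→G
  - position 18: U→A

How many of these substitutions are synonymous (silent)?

1

Codon 2: UCC (Ser) → CCC (Pro) — missense.
Codon 3: AAA (Lys) → AAG (Lys) — synonymous.
Codon 4: UAC (Tyr) → UAA (Stop) — nonsense.
Codon 5: AGC (Ser) → AGG (Arg) — missense.
Codon 6: AAU (Asn) → AAA (Lys) — missense.
Synonymous: 1 of 5.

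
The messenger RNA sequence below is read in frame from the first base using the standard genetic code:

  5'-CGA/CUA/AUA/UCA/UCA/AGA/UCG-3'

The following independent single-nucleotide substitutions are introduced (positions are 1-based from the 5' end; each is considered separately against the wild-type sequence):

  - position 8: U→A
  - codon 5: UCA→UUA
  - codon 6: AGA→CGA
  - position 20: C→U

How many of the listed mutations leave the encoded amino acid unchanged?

1

Codon 3: AUA (Ile) → AAA (Lys) — missense.
Codon 5: UCA (Ser) → UUA (Leu) — missense.
Codon 6: AGA (Arg) → CGA (Arg) — synonymous.
Codon 7: UCG (Ser) → UUG (Leu) — missense.
Synonymous: 1 of 4.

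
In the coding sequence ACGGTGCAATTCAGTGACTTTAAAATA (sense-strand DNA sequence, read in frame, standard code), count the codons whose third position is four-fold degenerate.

Codon 1 ACG (Thr): third position 4-fold.
Codon 2 GTG (Val): third position 4-fold.
Codon 3 CAA (Gln): third position 2-fold.
Codon 4 TTC (Phe): third position 2-fold.
Codon 5 AGT (Ser): third position 2-fold.
Codon 6 GAC (Asp): third position 2-fold.
Codon 7 TTT (Phe): third position 2-fold.
Codon 8 AAA (Lys): third position 2-fold.
Codon 9 ATA (Ile): third position 3-fold.
Four-fold degenerate third positions: 2.

2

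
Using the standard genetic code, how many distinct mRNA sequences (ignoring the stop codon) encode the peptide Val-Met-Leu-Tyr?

Val: 4 codons.
Met: 1 codon.
Leu: 6 codons.
Tyr: 2 codons.
4 × 1 × 6 × 2 = 48.

48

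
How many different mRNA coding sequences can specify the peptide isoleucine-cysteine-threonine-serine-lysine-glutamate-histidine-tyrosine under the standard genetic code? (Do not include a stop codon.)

2304

Ile: 3 codons.
Cys: 2 codons.
Thr: 4 codons.
Ser: 6 codons.
Lys: 2 codons.
Glu: 2 codons.
His: 2 codons.
Tyr: 2 codons.
3 × 2 × 4 × 6 × 2 × 2 × 2 × 2 = 2304.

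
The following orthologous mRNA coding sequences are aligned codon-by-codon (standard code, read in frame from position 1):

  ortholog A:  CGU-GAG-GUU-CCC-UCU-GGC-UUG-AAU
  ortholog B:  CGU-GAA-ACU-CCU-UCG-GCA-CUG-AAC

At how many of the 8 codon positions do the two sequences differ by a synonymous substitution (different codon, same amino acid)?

5

Codon 1: CGU Arg / CGU Arg — identical.
Codon 2: GAG Glu / GAA Glu — synonymous.
Codon 3: GUU Val / ACU Thr — nonsynonymous.
Codon 4: CCC Pro / CCU Pro — synonymous.
Codon 5: UCU Ser / UCG Ser — synonymous.
Codon 6: GGC Gly / GCA Ala — nonsynonymous.
Codon 7: UUG Leu / CUG Leu — synonymous.
Codon 8: AAU Asn / AAC Asn — synonymous.
Synonymous differences: 5.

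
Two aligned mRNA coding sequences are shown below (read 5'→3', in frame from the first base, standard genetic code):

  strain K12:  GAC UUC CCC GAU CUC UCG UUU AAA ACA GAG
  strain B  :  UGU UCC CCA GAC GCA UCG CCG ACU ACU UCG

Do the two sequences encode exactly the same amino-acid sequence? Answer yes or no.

Codon 1: GAC Asp / UGU Cys — nonsynonymous.
Codon 2: UUC Phe / UCC Ser — nonsynonymous.
Codon 3: CCC Pro / CCA Pro — synonymous.
Codon 4: GAU Asp / GAC Asp — synonymous.
Codon 5: CUC Leu / GCA Ala — nonsynonymous.
Codon 6: UCG Ser / UCG Ser — identical.
Codon 7: UUU Phe / CCG Pro — nonsynonymous.
Codon 8: AAA Lys / ACU Thr — nonsynonymous.
Codon 9: ACA Thr / ACU Thr — synonymous.
Codon 10: GAG Glu / UCG Ser — nonsynonymous.
Nonsynonymous differences: 6 → different protein.

no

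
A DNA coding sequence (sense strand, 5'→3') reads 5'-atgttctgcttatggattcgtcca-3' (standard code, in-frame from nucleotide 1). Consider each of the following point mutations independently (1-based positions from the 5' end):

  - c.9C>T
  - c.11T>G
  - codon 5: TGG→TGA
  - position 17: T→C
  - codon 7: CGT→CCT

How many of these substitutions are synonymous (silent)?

1

Codon 3: TGC (Cys) → TGT (Cys) — synonymous.
Codon 4: TTA (Leu) → TGA (Stop) — nonsense.
Codon 5: TGG (Trp) → TGA (Stop) — nonsense.
Codon 6: ATT (Ile) → ACT (Thr) — missense.
Codon 7: CGT (Arg) → CCT (Pro) — missense.
Synonymous: 1 of 5.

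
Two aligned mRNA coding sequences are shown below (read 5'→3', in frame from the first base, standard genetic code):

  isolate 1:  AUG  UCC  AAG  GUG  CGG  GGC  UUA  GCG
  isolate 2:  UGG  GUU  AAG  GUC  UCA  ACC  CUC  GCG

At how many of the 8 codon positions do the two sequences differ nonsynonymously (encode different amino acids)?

4

Codon 1: AUG Met / UGG Trp — nonsynonymous.
Codon 2: UCC Ser / GUU Val — nonsynonymous.
Codon 3: AAG Lys / AAG Lys — identical.
Codon 4: GUG Val / GUC Val — synonymous.
Codon 5: CGG Arg / UCA Ser — nonsynonymous.
Codon 6: GGC Gly / ACC Thr — nonsynonymous.
Codon 7: UUA Leu / CUC Leu — synonymous.
Codon 8: GCG Ala / GCG Ala — identical.
Nonsynonymous differences: 4.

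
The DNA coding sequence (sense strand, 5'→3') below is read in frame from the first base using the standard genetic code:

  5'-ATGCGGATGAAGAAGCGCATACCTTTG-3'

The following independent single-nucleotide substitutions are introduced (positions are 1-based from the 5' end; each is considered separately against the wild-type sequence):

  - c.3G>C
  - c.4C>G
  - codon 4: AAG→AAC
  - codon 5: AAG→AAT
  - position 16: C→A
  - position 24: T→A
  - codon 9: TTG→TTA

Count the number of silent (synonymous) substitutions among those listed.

2

Codon 1: ATG (Met) → ATC (Ile) — missense.
Codon 2: CGG (Arg) → GGG (Gly) — missense.
Codon 4: AAG (Lys) → AAC (Asn) — missense.
Codon 5: AAG (Lys) → AAT (Asn) — missense.
Codon 6: CGC (Arg) → AGC (Ser) — missense.
Codon 8: CCT (Pro) → CCA (Pro) — synonymous.
Codon 9: TTG (Leu) → TTA (Leu) — synonymous.
Synonymous: 2 of 7.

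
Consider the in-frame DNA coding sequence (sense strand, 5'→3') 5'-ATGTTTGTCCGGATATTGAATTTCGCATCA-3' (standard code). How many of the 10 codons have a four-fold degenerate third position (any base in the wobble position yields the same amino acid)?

4

Codon 1 ATG (Met): third position 1-fold.
Codon 2 TTT (Phe): third position 2-fold.
Codon 3 GTC (Val): third position 4-fold.
Codon 4 CGG (Arg): third position 4-fold.
Codon 5 ATA (Ile): third position 3-fold.
Codon 6 TTG (Leu): third position 2-fold.
Codon 7 AAT (Asn): third position 2-fold.
Codon 8 TTC (Phe): third position 2-fold.
Codon 9 GCA (Ala): third position 4-fold.
Codon 10 TCA (Ser): third position 4-fold.
Four-fold degenerate third positions: 4.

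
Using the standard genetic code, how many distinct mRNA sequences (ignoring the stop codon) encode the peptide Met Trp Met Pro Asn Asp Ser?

96

Met: 1 codon.
Trp: 1 codon.
Met: 1 codon.
Pro: 4 codons.
Asn: 2 codons.
Asp: 2 codons.
Ser: 6 codons.
1 × 1 × 1 × 4 × 2 × 2 × 6 = 96.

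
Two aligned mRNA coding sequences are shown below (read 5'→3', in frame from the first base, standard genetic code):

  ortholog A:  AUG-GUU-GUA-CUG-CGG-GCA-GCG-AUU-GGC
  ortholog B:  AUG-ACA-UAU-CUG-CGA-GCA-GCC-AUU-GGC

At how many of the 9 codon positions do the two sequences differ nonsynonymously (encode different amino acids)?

2

Codon 1: AUG Met / AUG Met — identical.
Codon 2: GUU Val / ACA Thr — nonsynonymous.
Codon 3: GUA Val / UAU Tyr — nonsynonymous.
Codon 4: CUG Leu / CUG Leu — identical.
Codon 5: CGG Arg / CGA Arg — synonymous.
Codon 6: GCA Ala / GCA Ala — identical.
Codon 7: GCG Ala / GCC Ala — synonymous.
Codon 8: AUU Ile / AUU Ile — identical.
Codon 9: GGC Gly / GGC Gly — identical.
Nonsynonymous differences: 2.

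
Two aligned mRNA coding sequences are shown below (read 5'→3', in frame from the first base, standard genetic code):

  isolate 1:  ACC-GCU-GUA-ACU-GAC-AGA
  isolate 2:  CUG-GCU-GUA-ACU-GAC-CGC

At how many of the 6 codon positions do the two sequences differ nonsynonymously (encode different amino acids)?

1

Codon 1: ACC Thr / CUG Leu — nonsynonymous.
Codon 2: GCU Ala / GCU Ala — identical.
Codon 3: GUA Val / GUA Val — identical.
Codon 4: ACU Thr / ACU Thr — identical.
Codon 5: GAC Asp / GAC Asp — identical.
Codon 6: AGA Arg / CGC Arg — synonymous.
Nonsynonymous differences: 1.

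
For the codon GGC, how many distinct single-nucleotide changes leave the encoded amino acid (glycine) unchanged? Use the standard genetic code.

3

Position 1: none → 0 synonymous.
Position 2: none → 0 synonymous.
Position 3: GGU, GGA, GGG → 3 synonymous.
Total: 0 + 0 + 3 = 3.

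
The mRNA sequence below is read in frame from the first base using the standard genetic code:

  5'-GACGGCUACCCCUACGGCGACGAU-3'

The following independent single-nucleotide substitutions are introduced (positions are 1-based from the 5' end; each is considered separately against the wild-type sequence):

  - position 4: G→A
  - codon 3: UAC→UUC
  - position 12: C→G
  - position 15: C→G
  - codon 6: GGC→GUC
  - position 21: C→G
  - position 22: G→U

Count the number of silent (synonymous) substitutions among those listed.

Codon 2: GGC (Gly) → AGC (Ser) — missense.
Codon 3: UAC (Tyr) → UUC (Phe) — missense.
Codon 4: CCC (Pro) → CCG (Pro) — synonymous.
Codon 5: UAC (Tyr) → UAG (Stop) — nonsense.
Codon 6: GGC (Gly) → GUC (Val) — missense.
Codon 7: GAC (Asp) → GAG (Glu) — missense.
Codon 8: GAU (Asp) → UAU (Tyr) — missense.
Synonymous: 1 of 7.

1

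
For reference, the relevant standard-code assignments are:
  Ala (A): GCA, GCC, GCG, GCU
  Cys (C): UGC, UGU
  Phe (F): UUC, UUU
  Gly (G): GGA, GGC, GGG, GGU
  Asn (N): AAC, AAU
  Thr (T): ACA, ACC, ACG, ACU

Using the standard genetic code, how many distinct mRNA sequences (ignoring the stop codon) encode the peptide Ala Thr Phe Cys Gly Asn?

512

Ala: 4 codons.
Thr: 4 codons.
Phe: 2 codons.
Cys: 2 codons.
Gly: 4 codons.
Asn: 2 codons.
4 × 4 × 2 × 2 × 4 × 2 = 512.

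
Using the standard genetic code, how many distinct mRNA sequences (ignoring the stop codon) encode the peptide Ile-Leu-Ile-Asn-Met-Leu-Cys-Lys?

2592

Ile: 3 codons.
Leu: 6 codons.
Ile: 3 codons.
Asn: 2 codons.
Met: 1 codon.
Leu: 6 codons.
Cys: 2 codons.
Lys: 2 codons.
3 × 6 × 3 × 2 × 1 × 6 × 2 × 2 = 2592.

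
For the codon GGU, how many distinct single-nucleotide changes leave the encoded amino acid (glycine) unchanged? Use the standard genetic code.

3

Position 1: none → 0 synonymous.
Position 2: none → 0 synonymous.
Position 3: GGC, GGA, GGG → 3 synonymous.
Total: 0 + 0 + 3 = 3.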